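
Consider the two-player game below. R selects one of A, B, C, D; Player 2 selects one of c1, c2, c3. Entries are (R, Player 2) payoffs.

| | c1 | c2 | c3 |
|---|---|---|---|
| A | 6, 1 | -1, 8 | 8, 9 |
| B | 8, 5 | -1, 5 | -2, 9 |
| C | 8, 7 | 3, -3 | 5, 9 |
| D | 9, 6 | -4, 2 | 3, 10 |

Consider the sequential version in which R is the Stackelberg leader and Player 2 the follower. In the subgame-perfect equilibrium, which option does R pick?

A

Work backward from Player 2's decision.
- A: BR = c3, leader payoff 8.
- B: BR = c3, leader payoff -2.
- C: BR = c3, leader payoff 5.
- D: BR = c3, leader payoff 3.
Among 8, -2, 5, 3, the best is 8 at A. Subgame-perfect outcome: (A, c3) with payoffs (8, 9).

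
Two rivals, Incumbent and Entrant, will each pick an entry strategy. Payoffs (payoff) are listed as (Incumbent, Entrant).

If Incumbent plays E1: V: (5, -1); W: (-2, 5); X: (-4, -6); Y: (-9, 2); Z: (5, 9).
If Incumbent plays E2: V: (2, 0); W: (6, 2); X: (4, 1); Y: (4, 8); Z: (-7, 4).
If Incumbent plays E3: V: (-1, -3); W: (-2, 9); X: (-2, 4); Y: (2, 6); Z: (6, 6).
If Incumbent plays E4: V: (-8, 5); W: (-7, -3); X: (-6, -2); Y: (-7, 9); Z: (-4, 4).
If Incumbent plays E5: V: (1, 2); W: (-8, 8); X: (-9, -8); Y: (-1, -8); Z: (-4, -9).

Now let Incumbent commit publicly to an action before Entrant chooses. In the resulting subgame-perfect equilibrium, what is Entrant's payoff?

Backward induction with Incumbent moving first.
- E1: Entrant compares -1, 5, -6, 2, 9 and picks Z; Incumbent would get 5.
- E2: Entrant compares 0, 2, 1, 8, 4 and picks Y; Incumbent would get 4.
- E3: Entrant compares -3, 9, 4, 6, 6 and picks W; Incumbent would get -2.
- E4: Entrant compares 5, -3, -2, 9, 4 and picks Y; Incumbent would get -7.
- E5: Entrant compares 2, 8, -8, -8, -9 and picks W; Incumbent would get -8.
Among 5, 4, -2, -7, -8, the best is 5 at E1. Subgame-perfect outcome: (E1, Z) with payoffs (5, 9).

9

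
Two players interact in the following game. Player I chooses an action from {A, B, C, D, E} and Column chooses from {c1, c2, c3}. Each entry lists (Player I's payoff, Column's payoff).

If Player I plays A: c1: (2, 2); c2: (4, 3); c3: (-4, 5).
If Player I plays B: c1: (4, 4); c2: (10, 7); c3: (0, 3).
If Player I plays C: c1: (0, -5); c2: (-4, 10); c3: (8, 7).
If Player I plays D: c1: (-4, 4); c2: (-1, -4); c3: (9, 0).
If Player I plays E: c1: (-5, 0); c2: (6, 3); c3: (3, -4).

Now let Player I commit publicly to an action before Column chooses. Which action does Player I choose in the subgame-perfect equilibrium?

Work backward from Column's decision.
- A: BR = c3, leader payoff -4.
- B: BR = c2, leader payoff 10.
- C: BR = c2, leader payoff -4.
- D: BR = c1, leader payoff -4.
- E: BR = c2, leader payoff 6.
Player I's induced payoffs are -4, 10, -4, -4, 6, so Player I commits to B. Subgame-perfect outcome: (B, c2) with payoffs (10, 7).

B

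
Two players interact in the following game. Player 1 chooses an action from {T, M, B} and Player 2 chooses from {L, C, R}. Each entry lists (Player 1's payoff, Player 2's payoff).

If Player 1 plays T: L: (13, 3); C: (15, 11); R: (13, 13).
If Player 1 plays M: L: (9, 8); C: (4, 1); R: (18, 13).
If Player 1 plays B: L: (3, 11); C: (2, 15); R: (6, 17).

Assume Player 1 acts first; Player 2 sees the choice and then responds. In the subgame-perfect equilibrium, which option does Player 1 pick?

M

Backward induction with Player 1 moving first.
- T: Player 2 compares 3, 11, 13 and picks R; Player 1 would get 13.
- M: Player 2 compares 8, 1, 13 and picks R; Player 1 would get 18.
- B: Player 2 compares 11, 15, 17 and picks R; Player 1 would get 6.
Among 13, 18, 6, the best is 18 at M. Subgame-perfect outcome: (M, R) with payoffs (18, 13).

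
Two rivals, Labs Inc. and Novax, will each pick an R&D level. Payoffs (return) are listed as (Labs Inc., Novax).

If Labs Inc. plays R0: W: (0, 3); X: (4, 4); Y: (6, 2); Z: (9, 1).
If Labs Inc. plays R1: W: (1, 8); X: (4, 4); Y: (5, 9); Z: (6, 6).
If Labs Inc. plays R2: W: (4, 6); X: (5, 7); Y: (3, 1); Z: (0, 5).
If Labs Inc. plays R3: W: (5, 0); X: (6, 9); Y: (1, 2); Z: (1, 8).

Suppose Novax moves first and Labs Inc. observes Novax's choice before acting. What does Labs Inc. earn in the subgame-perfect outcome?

6

Labs Inc. best-responds to each possible Novax move:
- W: Labs Inc. compares 0, 1, 4, 5 and picks R3; Novax would get 0.
- X: Labs Inc. compares 4, 4, 5, 6 and picks R3; Novax would get 9.
- Y: Labs Inc. compares 6, 5, 3, 1 and picks R0; Novax would get 2.
- Z: Labs Inc. compares 9, 6, 0, 1 and picks R0; Novax would get 1.
Maximizing over 0, 9, 2, 1, Novax chooses X. Subgame-perfect outcome: (R3, X) with payoffs (6, 9).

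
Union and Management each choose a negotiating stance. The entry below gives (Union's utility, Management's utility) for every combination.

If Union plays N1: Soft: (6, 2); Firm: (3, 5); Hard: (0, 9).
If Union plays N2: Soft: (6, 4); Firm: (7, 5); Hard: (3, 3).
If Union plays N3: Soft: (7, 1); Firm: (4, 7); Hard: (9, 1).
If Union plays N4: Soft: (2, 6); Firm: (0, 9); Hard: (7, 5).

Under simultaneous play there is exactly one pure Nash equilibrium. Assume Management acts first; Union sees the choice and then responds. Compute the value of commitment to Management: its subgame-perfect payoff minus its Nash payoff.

Backward induction with Management moving first.
- Soft: Union compares 6, 6, 7, 2 and picks N3; Management would get 1.
- Firm: Union compares 3, 7, 4, 0 and picks N2; Management would get 5.
- Hard: Union compares 0, 3, 9, 7 and picks N3; Management would get 1.
Maximizing over 1, 5, 1, Management chooses Firm. Subgame-perfect outcome: (N2, Firm) with payoffs (7, 5).
For the simultaneous game, intersect best replies.
Union's best replies: Soft→N3; Firm→N2; Hard→N3.
Management's best replies: N1→Hard; N2→Firm; N3→Firm; N4→Firm.
Only (N2, Firm) has each player best-responding; Nash payoffs (7, 5).
Management's commitment gain: 5 − 5 = 0.

0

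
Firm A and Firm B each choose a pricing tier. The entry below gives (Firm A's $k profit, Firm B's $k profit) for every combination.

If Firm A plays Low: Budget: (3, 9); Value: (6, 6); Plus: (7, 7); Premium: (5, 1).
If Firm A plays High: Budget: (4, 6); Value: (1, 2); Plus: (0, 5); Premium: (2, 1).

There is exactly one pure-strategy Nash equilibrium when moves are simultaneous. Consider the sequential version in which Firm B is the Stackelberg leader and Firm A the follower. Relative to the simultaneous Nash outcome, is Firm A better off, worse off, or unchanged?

better off

Backward induction with Firm B moving first.
- Budget: Firm A compares 3, 4 and picks High; Firm B would get 6.
- Value: Firm A compares 6, 1 and picks Low; Firm B would get 6.
- Plus: Firm A compares 7, 0 and picks Low; Firm B would get 7.
- Premium: Firm A compares 5, 2 and picks Low; Firm B would get 1.
Firm B's induced payoffs are 6, 6, 7, 1, so Firm B commits to Plus. Subgame-perfect outcome: (Low, Plus) with payoffs (7, 7).
For the simultaneous game, intersect best replies.
Firm A's best replies: Budget→High; Value→Low; Plus→Low; Premium→Low.
Firm B's best replies: Low→Budget; High→Budget.
The unique mutual best reply is (High, Budget), giving (4, 6).
Firm A earns 7 sequentially versus 4 at the Nash outcome: better off.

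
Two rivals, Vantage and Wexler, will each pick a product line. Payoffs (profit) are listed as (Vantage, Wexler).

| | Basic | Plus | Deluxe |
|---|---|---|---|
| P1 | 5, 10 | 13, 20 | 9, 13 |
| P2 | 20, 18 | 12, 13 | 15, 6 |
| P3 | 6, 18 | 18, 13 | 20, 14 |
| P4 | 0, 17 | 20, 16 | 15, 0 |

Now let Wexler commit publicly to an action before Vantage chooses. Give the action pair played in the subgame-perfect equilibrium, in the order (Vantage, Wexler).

(P2, Basic)

Backward induction with Wexler moving first.
- Basic: BR = P2, leader payoff 18.
- Plus: BR = P4, leader payoff 16.
- Deluxe: BR = P3, leader payoff 14.
Maximizing over 18, 16, 14, Wexler chooses Basic. Subgame-perfect outcome: (P2, Basic) with payoffs (20, 18).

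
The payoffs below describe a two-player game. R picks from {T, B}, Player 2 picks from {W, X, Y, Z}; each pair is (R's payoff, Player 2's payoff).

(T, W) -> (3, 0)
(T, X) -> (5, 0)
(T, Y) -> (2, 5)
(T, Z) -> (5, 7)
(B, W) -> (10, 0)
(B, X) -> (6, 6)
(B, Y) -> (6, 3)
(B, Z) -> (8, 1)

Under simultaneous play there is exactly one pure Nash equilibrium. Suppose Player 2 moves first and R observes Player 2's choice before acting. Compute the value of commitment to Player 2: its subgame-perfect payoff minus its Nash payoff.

Backward induction with Player 2 moving first.
- W: R compares 3, 10 and picks B; Player 2 would get 0.
- X: R compares 5, 6 and picks B; Player 2 would get 6.
- Y: R compares 2, 6 and picks B; Player 2 would get 3.
- Z: R compares 5, 8 and picks B; Player 2 would get 1.
Player 2's induced payoffs are 0, 6, 3, 1, so Player 2 commits to X. Subgame-perfect outcome: (B, X) with payoffs (6, 6).
Under simultaneous play:
R's best replies: W→B; X→B; Y→B; Z→B.
Player 2's best replies: T→Z; B→X.
The unique mutual best reply is (B, X), giving (6, 6).
Player 2's commitment gain: 6 − 6 = 0.

0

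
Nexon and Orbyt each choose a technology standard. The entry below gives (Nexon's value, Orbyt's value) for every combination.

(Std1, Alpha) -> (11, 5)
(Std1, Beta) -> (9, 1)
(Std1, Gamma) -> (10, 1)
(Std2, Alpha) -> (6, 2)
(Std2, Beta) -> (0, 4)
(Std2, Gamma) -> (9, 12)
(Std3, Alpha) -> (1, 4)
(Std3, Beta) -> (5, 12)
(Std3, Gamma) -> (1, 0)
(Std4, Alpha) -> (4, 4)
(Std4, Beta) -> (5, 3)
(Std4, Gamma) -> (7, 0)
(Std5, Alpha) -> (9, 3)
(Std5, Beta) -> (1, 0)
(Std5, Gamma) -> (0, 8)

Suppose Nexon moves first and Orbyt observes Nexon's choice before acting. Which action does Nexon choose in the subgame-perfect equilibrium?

Std1

Backward induction with Nexon moving first.
- Std1: Orbyt compares 5, 1, 1 and picks Alpha; Nexon would get 11.
- Std2: Orbyt compares 2, 4, 12 and picks Gamma; Nexon would get 9.
- Std3: Orbyt compares 4, 12, 0 and picks Beta; Nexon would get 5.
- Std4: Orbyt compares 4, 3, 0 and picks Alpha; Nexon would get 4.
- Std5: Orbyt compares 3, 0, 8 and picks Gamma; Nexon would get 0.
Among 11, 9, 5, 4, 0, the best is 11 at Std1. Subgame-perfect outcome: (Std1, Alpha) with payoffs (11, 5).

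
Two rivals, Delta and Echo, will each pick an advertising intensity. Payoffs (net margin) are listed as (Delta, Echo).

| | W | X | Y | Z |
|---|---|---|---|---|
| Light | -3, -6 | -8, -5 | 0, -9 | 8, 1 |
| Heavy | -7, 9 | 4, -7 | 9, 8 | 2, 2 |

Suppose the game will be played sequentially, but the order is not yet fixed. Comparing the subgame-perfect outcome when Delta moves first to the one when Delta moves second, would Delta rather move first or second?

second

If Delta leads: Echo's best replies are Light→Z, Heavy→W; Delta's induced payoffs 8, -7; outcome (Light, Z), payoffs (8, 1).
If Echo leads: Delta's best replies are W→Light, X→Heavy, Y→Heavy, Z→Light; Echo's induced payoffs -6, -7, 8, 1; outcome (Heavy, Y), payoffs (9, 8).
Delta gets 8 moving first and 9 moving second, so Delta prefers to move second.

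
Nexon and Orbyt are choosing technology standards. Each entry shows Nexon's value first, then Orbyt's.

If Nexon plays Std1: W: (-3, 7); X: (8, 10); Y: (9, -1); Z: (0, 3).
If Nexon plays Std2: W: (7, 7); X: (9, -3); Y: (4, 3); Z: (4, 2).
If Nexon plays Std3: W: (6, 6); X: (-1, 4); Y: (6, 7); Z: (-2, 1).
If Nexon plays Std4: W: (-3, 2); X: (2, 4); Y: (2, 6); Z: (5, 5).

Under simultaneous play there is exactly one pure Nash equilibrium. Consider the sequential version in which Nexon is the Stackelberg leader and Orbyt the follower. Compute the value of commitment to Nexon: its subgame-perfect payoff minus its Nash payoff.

Orbyt best-responds to each possible Nexon move:
- Std1 → Orbyt plays X (best of 7, 10, -1, 3); Nexon gets 8.
- Std2 → Orbyt plays W (best of 7, -3, 3, 2); Nexon gets 7.
- Std3 → Orbyt plays Y (best of 6, 4, 7, 1); Nexon gets 6.
- Std4 → Orbyt plays Y (best of 2, 4, 6, 5); Nexon gets 2.
Maximizing over 8, 7, 6, 2, Nexon chooses Std1. Subgame-perfect outcome: (Std1, X) with payoffs (8, 10).
Under simultaneous play:
Nexon's best replies: W→Std2; X→Std2; Y→Std1; Z→Std4.
Orbyt's best replies: Std1→X; Std2→W; Std3→Y; Std4→Y.
The unique mutual best reply is (Std2, W), giving (7, 7).
Nexon's commitment gain: 8 − 7 = 1.

1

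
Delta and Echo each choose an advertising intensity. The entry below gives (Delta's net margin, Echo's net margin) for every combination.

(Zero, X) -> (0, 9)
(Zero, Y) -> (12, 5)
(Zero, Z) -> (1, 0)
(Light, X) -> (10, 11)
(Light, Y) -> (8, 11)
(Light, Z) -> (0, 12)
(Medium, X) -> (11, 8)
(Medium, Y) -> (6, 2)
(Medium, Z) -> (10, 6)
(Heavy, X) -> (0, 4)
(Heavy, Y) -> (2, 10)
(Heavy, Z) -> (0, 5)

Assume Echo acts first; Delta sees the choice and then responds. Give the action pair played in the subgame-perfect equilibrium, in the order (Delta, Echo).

(Medium, X)

Delta best-responds to each possible Echo move:
- X → Delta plays Medium (best of 0, 10, 11, 0); Echo gets 8.
- Y → Delta plays Zero (best of 12, 8, 6, 2); Echo gets 5.
- Z → Delta plays Medium (best of 1, 0, 10, 0); Echo gets 6.
Maximizing over 8, 5, 6, Echo chooses X. Subgame-perfect outcome: (Medium, X) with payoffs (11, 8).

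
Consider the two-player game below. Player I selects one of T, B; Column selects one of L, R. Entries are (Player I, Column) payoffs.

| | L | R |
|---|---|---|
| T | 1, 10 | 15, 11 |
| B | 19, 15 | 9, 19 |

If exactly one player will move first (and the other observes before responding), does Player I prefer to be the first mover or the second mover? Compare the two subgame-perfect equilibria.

If Player I leads: Column's best replies are T→R, B→R; Player I's induced payoffs 15, 9; outcome (T, R), payoffs (15, 11).
If Column leads: Player I's best replies are L→B, R→T; Column's induced payoffs 15, 11; outcome (B, L), payoffs (19, 15).
Player I gets 15 moving first and 19 moving second, so Player I prefers to move second.

second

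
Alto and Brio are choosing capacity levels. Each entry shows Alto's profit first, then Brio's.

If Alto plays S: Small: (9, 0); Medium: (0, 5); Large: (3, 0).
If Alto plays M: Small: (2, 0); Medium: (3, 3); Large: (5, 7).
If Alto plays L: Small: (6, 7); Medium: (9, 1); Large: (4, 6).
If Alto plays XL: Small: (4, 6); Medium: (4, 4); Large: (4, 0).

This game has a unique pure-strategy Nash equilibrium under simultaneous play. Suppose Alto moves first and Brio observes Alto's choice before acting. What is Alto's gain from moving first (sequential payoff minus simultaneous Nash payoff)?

Backward induction with Alto moving first.
- S: BR = Medium, leader payoff 0.
- M: BR = Large, leader payoff 5.
- L: BR = Small, leader payoff 6.
- XL: BR = Small, leader payoff 4.
Maximizing over 0, 5, 6, 4, Alto chooses L. Subgame-perfect outcome: (L, Small) with payoffs (6, 7).
For the simultaneous game, intersect best replies.
Alto's best replies: Small→S; Medium→L; Large→M.
Brio's best replies: S→Medium; M→Large; L→Small; XL→Small.
Only (M, Large) has each player best-responding; Nash payoffs (5, 7).
Alto's commitment gain: 6 − 5 = 1.

1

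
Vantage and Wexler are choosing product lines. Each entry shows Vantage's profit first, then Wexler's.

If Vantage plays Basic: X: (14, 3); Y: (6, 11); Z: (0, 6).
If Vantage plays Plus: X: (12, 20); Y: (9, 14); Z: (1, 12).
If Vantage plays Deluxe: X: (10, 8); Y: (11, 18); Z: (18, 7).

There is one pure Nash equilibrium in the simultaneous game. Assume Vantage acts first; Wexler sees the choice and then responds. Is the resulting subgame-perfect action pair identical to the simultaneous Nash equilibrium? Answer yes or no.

Backward induction with Vantage moving first.
- Basic → Wexler plays Y (best of 3, 11, 6); Vantage gets 6.
- Plus → Wexler plays X (best of 20, 14, 12); Vantage gets 12.
- Deluxe → Wexler plays Y (best of 8, 18, 7); Vantage gets 11.
Vantage's induced payoffs are 6, 12, 11, so Vantage commits to Plus. Subgame-perfect outcome: (Plus, X) with payoffs (12, 20).
For the simultaneous game, intersect best replies.
Vantage's best replies: X→Basic; Y→Deluxe; Z→Deluxe.
Wexler's best replies: Basic→Y; Plus→X; Deluxe→Y.
The unique mutual best reply is (Deluxe, Y), giving (11, 18).
Sequential outcome (Plus, X) differs from the Nash profile (Deluxe, Y).

no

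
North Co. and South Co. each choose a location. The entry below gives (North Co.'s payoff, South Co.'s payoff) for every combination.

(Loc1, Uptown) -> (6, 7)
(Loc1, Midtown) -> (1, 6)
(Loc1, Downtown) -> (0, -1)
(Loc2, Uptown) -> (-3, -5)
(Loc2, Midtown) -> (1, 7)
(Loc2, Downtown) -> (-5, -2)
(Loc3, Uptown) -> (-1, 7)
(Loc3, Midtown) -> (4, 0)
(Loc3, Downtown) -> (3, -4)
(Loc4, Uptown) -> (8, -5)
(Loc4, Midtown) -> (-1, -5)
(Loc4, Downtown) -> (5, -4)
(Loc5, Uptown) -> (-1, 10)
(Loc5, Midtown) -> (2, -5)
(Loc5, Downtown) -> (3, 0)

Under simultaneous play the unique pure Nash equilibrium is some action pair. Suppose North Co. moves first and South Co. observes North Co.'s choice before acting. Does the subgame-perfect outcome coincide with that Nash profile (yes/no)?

Backward induction with North Co. moving first.
- Loc1: South Co. compares 7, 6, -1 and picks Uptown; North Co. would get 6.
- Loc2: South Co. compares -5, 7, -2 and picks Midtown; North Co. would get 1.
- Loc3: South Co. compares 7, 0, -4 and picks Uptown; North Co. would get -1.
- Loc4: South Co. compares -5, -5, -4 and picks Downtown; North Co. would get 5.
- Loc5: South Co. compares 10, -5, 0 and picks Uptown; North Co. would get -1.
Among 6, 1, -1, 5, -1, the best is 6 at Loc1. Subgame-perfect outcome: (Loc1, Uptown) with payoffs (6, 7).
For the simultaneous game, intersect best replies.
North Co.'s best replies: Uptown→Loc4; Midtown→Loc3; Downtown→Loc4.
South Co.'s best replies: Loc1→Uptown; Loc2→Midtown; Loc3→Uptown; Loc4→Downtown; Loc5→Uptown.
The unique mutual best reply is (Loc4, Downtown), giving (5, -4).
Sequential outcome (Loc1, Uptown) differs from the Nash profile (Loc4, Downtown).

no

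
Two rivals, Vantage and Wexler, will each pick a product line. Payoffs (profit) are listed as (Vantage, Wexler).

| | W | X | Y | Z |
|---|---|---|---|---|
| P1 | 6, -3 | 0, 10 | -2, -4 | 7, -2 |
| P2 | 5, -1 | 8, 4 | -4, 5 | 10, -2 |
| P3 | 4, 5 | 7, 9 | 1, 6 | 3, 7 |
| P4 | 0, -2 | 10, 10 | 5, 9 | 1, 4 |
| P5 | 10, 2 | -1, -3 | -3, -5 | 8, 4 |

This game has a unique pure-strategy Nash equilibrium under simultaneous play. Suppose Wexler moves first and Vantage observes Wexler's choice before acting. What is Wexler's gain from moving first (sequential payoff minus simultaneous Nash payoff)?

Solve by backward induction (Wexler leads).
- W: Vantage compares 6, 5, 4, 0, 10 and picks P5; Wexler would get 2.
- X: Vantage compares 0, 8, 7, 10, -1 and picks P4; Wexler would get 10.
- Y: Vantage compares -2, -4, 1, 5, -3 and picks P4; Wexler would get 9.
- Z: Vantage compares 7, 10, 3, 1, 8 and picks P2; Wexler would get -2.
Among 2, 10, 9, -2, the best is 10 at X. Subgame-perfect outcome: (P4, X) with payoffs (10, 10).
For the simultaneous game, intersect best replies.
Vantage's best replies: W→P5; X→P4; Y→P4; Z→P2.
Wexler's best replies: P1→X; P2→Y; P3→X; P4→X; P5→Z.
Only (P4, X) has each player best-responding; Nash payoffs (10, 10).
Wexler's commitment gain: 10 − 10 = 0.

0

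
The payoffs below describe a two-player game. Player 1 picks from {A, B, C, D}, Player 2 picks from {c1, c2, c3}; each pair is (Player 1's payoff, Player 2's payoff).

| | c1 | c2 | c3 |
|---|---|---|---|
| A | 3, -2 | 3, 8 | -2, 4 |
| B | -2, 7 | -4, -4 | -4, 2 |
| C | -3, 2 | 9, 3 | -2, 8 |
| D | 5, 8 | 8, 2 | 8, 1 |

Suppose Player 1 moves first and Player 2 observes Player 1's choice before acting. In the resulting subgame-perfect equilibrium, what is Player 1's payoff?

Work backward from Player 2's decision.
- A → Player 2 plays c2 (best of -2, 8, 4); Player 1 gets 3.
- B → Player 2 plays c1 (best of 7, -4, 2); Player 1 gets -2.
- C → Player 2 plays c3 (best of 2, 3, 8); Player 1 gets -2.
- D → Player 2 plays c1 (best of 8, 2, 1); Player 1 gets 5.
Among 3, -2, -2, 5, the best is 5 at D. Subgame-perfect outcome: (D, c1) with payoffs (5, 8).

5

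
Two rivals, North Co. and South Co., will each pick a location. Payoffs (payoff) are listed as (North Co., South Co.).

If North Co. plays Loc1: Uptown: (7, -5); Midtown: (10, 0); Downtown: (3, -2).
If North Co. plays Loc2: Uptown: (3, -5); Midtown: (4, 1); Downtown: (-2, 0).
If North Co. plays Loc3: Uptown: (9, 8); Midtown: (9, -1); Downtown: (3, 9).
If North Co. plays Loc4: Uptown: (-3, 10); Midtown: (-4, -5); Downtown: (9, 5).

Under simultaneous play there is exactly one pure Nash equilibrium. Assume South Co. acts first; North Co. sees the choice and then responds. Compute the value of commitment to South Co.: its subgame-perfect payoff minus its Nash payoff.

8

Solve by backward induction (South Co. leads).
- Uptown → North Co. plays Loc3 (best of 7, 3, 9, -3); South Co. gets 8.
- Midtown → North Co. plays Loc1 (best of 10, 4, 9, -4); South Co. gets 0.
- Downtown → North Co. plays Loc4 (best of 3, -2, 3, 9); South Co. gets 5.
South Co.'s induced payoffs are 8, 0, 5, so South Co. commits to Uptown. Subgame-perfect outcome: (Loc3, Uptown) with payoffs (9, 8).
For the simultaneous game, intersect best replies.
North Co.'s best replies: Uptown→Loc3; Midtown→Loc1; Downtown→Loc4.
South Co.'s best replies: Loc1→Midtown; Loc2→Midtown; Loc3→Downtown; Loc4→Uptown.
The unique mutual best reply is (Loc1, Midtown), giving (10, 0).
South Co.'s commitment gain: 8 − 0 = 8.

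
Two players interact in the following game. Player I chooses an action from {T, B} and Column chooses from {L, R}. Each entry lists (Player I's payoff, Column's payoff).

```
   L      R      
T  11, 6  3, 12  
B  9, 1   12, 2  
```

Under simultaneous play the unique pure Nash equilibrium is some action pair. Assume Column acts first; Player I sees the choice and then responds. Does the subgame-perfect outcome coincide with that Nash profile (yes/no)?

Solve by backward induction (Column leads).
- L: Player I compares 11, 9 and picks T; Column would get 6.
- R: Player I compares 3, 12 and picks B; Column would get 2.
Column's induced payoffs are 6, 2, so Column commits to L. Subgame-perfect outcome: (T, L) with payoffs (11, 6).
Now find the simultaneous Nash equilibrium.
Player I's best replies: L→T; R→B.
Column's best replies: T→R; B→R.
The unique mutual best reply is (B, R), giving (12, 2).
Sequential outcome (T, L) differs from the Nash profile (B, R).

no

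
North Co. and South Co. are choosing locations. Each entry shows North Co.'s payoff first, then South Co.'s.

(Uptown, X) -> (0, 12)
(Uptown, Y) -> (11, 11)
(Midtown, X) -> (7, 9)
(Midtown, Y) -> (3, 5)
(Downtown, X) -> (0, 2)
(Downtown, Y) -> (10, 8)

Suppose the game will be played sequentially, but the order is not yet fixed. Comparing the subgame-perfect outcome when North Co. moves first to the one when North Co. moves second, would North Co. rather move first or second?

second

If North Co. leads: South Co.'s best replies are Uptown→X, Midtown→X, Downtown→Y; North Co.'s induced payoffs 0, 7, 10; outcome (Downtown, Y), payoffs (10, 8).
If South Co. leads: North Co.'s best replies are X→Midtown, Y→Uptown; South Co.'s induced payoffs 9, 11; outcome (Uptown, Y), payoffs (11, 11).
North Co. gets 10 moving first and 11 moving second, so North Co. prefers to move second.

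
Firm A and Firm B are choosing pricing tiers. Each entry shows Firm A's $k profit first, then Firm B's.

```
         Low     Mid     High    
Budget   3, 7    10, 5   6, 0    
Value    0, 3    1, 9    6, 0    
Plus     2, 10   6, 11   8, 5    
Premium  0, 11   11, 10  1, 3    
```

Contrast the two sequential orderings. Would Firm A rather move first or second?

If Firm A leads: Firm B's best replies are Budget→Low, Value→Mid, Plus→Mid, Premium→Low; Firm A's induced payoffs 3, 1, 6, 0; outcome (Plus, Mid), payoffs (6, 11).
If Firm B leads: Firm A's best replies are Low→Budget, Mid→Premium, High→Plus; Firm B's induced payoffs 7, 10, 5; outcome (Premium, Mid), payoffs (11, 10).
Firm A gets 6 moving first and 11 moving second, so Firm A prefers to move second.

second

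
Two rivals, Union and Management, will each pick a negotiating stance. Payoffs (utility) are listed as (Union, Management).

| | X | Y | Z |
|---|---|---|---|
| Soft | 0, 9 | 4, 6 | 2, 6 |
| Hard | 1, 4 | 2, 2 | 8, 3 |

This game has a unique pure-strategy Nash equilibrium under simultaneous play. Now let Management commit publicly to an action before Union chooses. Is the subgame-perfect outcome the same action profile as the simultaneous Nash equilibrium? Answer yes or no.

no

Work backward from Union's decision.
- X → Union plays Hard (best of 0, 1); Management gets 4.
- Y → Union plays Soft (best of 4, 2); Management gets 6.
- Z → Union plays Hard (best of 2, 8); Management gets 3.
Management's induced payoffs are 4, 6, 3, so Management commits to Y. Subgame-perfect outcome: (Soft, Y) with payoffs (4, 6).
Now find the simultaneous Nash equilibrium.
Union's best replies: X→Hard; Y→Soft; Z→Hard.
Management's best replies: Soft→X; Hard→X.
Only (Hard, X) has each player best-responding; Nash payoffs (1, 4).
Sequential outcome (Soft, Y) differs from the Nash profile (Hard, X).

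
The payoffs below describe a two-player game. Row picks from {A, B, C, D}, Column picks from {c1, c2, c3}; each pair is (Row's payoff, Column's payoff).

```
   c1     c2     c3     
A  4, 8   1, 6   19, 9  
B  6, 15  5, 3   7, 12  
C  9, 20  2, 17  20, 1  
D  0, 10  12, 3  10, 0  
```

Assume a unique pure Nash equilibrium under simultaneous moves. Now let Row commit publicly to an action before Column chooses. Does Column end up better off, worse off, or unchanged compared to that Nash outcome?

worse off

Work backward from Column's decision.
- A: BR = c3, leader payoff 19.
- B: BR = c1, leader payoff 6.
- C: BR = c1, leader payoff 9.
- D: BR = c1, leader payoff 0.
Maximizing over 19, 6, 9, 0, Row chooses A. Subgame-perfect outcome: (A, c3) with payoffs (19, 9).
Now find the simultaneous Nash equilibrium.
Row's best replies: c1→C; c2→D; c3→C.
Column's best replies: A→c3; B→c1; C→c1; D→c1.
The unique mutual best reply is (C, c1), giving (9, 20).
Column earns 9 sequentially versus 20 at the Nash outcome: worse off.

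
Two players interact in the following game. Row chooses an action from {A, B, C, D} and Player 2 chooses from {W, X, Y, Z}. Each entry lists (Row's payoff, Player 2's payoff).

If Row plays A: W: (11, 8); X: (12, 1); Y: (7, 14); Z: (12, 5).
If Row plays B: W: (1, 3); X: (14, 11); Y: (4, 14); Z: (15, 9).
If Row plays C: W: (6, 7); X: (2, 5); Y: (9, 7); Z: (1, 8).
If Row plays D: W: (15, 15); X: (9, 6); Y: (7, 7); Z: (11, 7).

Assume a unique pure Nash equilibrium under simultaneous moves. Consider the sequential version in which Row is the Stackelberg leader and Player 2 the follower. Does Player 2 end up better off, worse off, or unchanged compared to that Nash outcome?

Solve by backward induction (Row leads).
- A: BR = Y, leader payoff 7.
- B: BR = Y, leader payoff 4.
- C: BR = Z, leader payoff 1.
- D: BR = W, leader payoff 15.
Row's induced payoffs are 7, 4, 1, 15, so Row commits to D. Subgame-perfect outcome: (D, W) with payoffs (15, 15).
For the simultaneous game, intersect best replies.
Row's best replies: W→D; X→B; Y→C; Z→B.
Player 2's best replies: A→Y; B→Y; C→Z; D→W.
Only (D, W) has each player best-responding; Nash payoffs (15, 15).
Player 2 earns 15 sequentially versus 15 at the Nash outcome: unchanged.

unchanged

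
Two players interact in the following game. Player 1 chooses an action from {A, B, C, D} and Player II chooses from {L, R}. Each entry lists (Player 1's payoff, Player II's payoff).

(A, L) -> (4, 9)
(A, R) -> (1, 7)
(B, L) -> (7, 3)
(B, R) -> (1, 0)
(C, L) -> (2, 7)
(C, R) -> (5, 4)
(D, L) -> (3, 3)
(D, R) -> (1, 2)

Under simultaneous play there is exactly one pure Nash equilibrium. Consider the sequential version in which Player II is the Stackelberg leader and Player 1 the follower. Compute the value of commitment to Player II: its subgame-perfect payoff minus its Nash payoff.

1

Solve by backward induction (Player II leads).
- L: BR = B, leader payoff 3.
- R: BR = C, leader payoff 4.
Among 3, 4, the best is 4 at R. Subgame-perfect outcome: (C, R) with payoffs (5, 4).
Under simultaneous play:
Player 1's best replies: L→B; R→C.
Player II's best replies: A→L; B→L; C→L; D→L.
Only (B, L) has each player best-responding; Nash payoffs (7, 3).
Player II's commitment gain: 4 − 3 = 1.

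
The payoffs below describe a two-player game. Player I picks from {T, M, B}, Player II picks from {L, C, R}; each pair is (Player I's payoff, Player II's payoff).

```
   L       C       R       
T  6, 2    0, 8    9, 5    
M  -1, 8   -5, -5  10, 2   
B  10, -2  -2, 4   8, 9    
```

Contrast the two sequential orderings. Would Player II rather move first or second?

If Player I leads: Player II's best replies are T→C, M→L, B→R; Player I's induced payoffs 0, -1, 8; outcome (B, R), payoffs (8, 9).
If Player II leads: Player I's best replies are L→B, C→T, R→M; Player II's induced payoffs -2, 8, 2; outcome (T, C), payoffs (0, 8).
Player II gets 8 moving first and 9 moving second, so Player II prefers to move second.

second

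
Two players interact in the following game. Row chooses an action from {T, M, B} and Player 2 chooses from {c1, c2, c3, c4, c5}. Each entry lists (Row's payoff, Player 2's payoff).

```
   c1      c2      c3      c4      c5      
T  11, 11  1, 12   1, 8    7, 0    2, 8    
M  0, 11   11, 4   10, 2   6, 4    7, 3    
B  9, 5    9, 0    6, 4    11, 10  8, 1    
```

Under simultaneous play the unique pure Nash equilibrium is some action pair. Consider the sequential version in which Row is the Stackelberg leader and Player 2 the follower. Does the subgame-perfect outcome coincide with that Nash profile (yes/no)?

yes

Player 2 best-responds to each possible Row move:
- T: BR = c2, leader payoff 1.
- M: BR = c1, leader payoff 0.
- B: BR = c4, leader payoff 11.
Row's induced payoffs are 1, 0, 11, so Row commits to B. Subgame-perfect outcome: (B, c4) with payoffs (11, 10).
Under simultaneous play:
Row's best replies: c1→T; c2→M; c3→M; c4→B; c5→B.
Player 2's best replies: T→c2; M→c1; B→c4.
Only (B, c4) has each player best-responding; Nash payoffs (11, 10).
Sequential outcome (B, c4) coincides with the Nash profile (B, c4).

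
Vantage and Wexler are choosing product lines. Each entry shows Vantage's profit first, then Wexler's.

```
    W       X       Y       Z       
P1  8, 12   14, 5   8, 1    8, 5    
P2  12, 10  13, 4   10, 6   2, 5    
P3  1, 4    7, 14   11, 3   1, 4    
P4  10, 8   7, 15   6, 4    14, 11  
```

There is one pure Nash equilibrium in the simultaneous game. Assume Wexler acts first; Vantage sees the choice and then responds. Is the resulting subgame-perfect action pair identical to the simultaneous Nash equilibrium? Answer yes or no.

no

Backward induction with Wexler moving first.
- W → Vantage plays P2 (best of 8, 12, 1, 10); Wexler gets 10.
- X → Vantage plays P1 (best of 14, 13, 7, 7); Wexler gets 5.
- Y → Vantage plays P3 (best of 8, 10, 11, 6); Wexler gets 3.
- Z → Vantage plays P4 (best of 8, 2, 1, 14); Wexler gets 11.
Among 10, 5, 3, 11, the best is 11 at Z. Subgame-perfect outcome: (P4, Z) with payoffs (14, 11).
For the simultaneous game, intersect best replies.
Vantage's best replies: W→P2; X→P1; Y→P3; Z→P4.
Wexler's best replies: P1→W; P2→W; P3→X; P4→X.
The unique mutual best reply is (P2, W), giving (12, 10).
Sequential outcome (P4, Z) differs from the Nash profile (P2, W).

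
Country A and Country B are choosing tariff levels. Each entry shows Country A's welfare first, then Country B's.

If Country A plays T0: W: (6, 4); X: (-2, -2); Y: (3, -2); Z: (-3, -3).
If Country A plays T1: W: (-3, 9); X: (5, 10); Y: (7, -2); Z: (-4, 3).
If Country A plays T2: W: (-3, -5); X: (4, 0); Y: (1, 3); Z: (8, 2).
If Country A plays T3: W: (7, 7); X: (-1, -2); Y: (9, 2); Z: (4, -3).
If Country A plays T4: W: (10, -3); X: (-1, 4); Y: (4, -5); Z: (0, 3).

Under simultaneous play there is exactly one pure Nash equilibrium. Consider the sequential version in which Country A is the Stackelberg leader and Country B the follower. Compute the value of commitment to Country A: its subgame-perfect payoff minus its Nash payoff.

Country B best-responds to each possible Country A move:
- T0: BR = W, leader payoff 6.
- T1: BR = X, leader payoff 5.
- T2: BR = Y, leader payoff 1.
- T3: BR = W, leader payoff 7.
- T4: BR = X, leader payoff -1.
Country A's induced payoffs are 6, 5, 1, 7, -1, so Country A commits to T3. Subgame-perfect outcome: (T3, W) with payoffs (7, 7).
Under simultaneous play:
Country A's best replies: W→T4; X→T1; Y→T3; Z→T2.
Country B's best replies: T0→W; T1→X; T2→Y; T3→W; T4→X.
The unique mutual best reply is (T1, X), giving (5, 10).
Country A's commitment gain: 7 − 5 = 2.

2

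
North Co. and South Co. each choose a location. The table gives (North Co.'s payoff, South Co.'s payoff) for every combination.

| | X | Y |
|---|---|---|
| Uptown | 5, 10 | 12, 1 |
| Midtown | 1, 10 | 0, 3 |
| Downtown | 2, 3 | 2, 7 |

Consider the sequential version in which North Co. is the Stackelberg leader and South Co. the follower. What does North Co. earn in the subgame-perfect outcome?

Solve by backward induction (North Co. leads).
- Uptown → South Co. plays X (best of 10, 1); North Co. gets 5.
- Midtown → South Co. plays X (best of 10, 3); North Co. gets 1.
- Downtown → South Co. plays Y (best of 3, 7); North Co. gets 2.
Maximizing over 5, 1, 2, North Co. chooses Uptown. Subgame-perfect outcome: (Uptown, X) with payoffs (5, 10).

5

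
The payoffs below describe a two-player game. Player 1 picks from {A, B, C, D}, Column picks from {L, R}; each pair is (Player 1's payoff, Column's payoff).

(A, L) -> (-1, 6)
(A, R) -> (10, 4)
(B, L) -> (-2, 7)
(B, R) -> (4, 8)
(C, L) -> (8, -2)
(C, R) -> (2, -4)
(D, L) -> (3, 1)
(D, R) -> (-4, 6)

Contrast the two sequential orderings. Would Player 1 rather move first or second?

If Player 1 leads: Column's best replies are A→L, B→R, C→L, D→R; Player 1's induced payoffs -1, 4, 8, -4; outcome (C, L), payoffs (8, -2).
If Column leads: Player 1's best replies are L→C, R→A; Column's induced payoffs -2, 4; outcome (A, R), payoffs (10, 4).
Player 1 gets 8 moving first and 10 moving second, so Player 1 prefers to move second.

second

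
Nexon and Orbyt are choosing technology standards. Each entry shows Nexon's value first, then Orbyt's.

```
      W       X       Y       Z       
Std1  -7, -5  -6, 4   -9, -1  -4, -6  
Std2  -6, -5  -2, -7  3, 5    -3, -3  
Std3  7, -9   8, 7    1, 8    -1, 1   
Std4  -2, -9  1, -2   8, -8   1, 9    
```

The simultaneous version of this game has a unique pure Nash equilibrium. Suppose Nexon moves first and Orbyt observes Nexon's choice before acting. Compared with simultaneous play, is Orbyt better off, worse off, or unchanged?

Work backward from Orbyt's decision.
- Std1: BR = X, leader payoff -6.
- Std2: BR = Y, leader payoff 3.
- Std3: BR = Y, leader payoff 1.
- Std4: BR = Z, leader payoff 1.
Among -6, 3, 1, 1, the best is 3 at Std2. Subgame-perfect outcome: (Std2, Y) with payoffs (3, 5).
Now find the simultaneous Nash equilibrium.
Nexon's best replies: W→Std3; X→Std3; Y→Std4; Z→Std4.
Orbyt's best replies: Std1→X; Std2→Y; Std3→Y; Std4→Z.
Only (Std4, Z) has each player best-responding; Nash payoffs (1, 9).
Orbyt earns 5 sequentially versus 9 at the Nash outcome: worse off.

worse off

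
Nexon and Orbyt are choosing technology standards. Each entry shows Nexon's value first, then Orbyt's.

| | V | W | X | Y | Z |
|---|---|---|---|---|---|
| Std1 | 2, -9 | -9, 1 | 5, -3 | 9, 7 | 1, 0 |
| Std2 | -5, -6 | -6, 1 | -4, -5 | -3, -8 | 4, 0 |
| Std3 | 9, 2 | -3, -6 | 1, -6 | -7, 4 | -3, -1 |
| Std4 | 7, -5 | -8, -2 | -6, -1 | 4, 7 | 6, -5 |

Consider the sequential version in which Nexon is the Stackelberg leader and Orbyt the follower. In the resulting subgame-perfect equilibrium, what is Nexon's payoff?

Work backward from Orbyt's decision.
- Std1: BR = Y, leader payoff 9.
- Std2: BR = W, leader payoff -6.
- Std3: BR = Y, leader payoff -7.
- Std4: BR = Y, leader payoff 4.
Nexon's induced payoffs are 9, -6, -7, 4, so Nexon commits to Std1. Subgame-perfect outcome: (Std1, Y) with payoffs (9, 7).

9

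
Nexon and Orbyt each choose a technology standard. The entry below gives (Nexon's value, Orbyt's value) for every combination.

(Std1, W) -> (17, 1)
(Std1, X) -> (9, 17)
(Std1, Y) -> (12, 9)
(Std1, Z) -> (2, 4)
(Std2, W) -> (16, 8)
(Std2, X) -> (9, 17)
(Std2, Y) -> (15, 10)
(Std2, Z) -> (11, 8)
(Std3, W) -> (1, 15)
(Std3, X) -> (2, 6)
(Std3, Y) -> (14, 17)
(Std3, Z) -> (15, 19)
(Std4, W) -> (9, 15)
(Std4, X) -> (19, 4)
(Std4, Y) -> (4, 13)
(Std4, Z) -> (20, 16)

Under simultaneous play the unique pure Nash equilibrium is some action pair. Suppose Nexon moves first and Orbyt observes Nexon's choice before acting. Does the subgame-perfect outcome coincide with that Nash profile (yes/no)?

yes

Orbyt best-responds to each possible Nexon move:
- Std1: Orbyt compares 1, 17, 9, 4 and picks X; Nexon would get 9.
- Std2: Orbyt compares 8, 17, 10, 8 and picks X; Nexon would get 9.
- Std3: Orbyt compares 15, 6, 17, 19 and picks Z; Nexon would get 15.
- Std4: Orbyt compares 15, 4, 13, 16 and picks Z; Nexon would get 20.
Among 9, 9, 15, 20, the best is 20 at Std4. Subgame-perfect outcome: (Std4, Z) with payoffs (20, 16).
For the simultaneous game, intersect best replies.
Nexon's best replies: W→Std1; X→Std4; Y→Std2; Z→Std4.
Orbyt's best replies: Std1→X; Std2→X; Std3→Z; Std4→Z.
Only (Std4, Z) has each player best-responding; Nash payoffs (20, 16).
Sequential outcome (Std4, Z) coincides with the Nash profile (Std4, Z).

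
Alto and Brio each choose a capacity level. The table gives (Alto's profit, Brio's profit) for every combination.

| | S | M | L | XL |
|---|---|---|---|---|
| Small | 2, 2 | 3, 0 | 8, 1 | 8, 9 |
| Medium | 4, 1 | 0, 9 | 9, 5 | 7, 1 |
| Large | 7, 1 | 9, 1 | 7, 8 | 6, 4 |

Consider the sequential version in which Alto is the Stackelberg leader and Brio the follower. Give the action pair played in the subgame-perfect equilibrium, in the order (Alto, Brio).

(Small, XL)

Work backward from Brio's decision.
- Small: Brio compares 2, 0, 1, 9 and picks XL; Alto would get 8.
- Medium: Brio compares 1, 9, 5, 1 and picks M; Alto would get 0.
- Large: Brio compares 1, 1, 8, 4 and picks L; Alto would get 7.
Alto's induced payoffs are 8, 0, 7, so Alto commits to Small. Subgame-perfect outcome: (Small, XL) with payoffs (8, 9).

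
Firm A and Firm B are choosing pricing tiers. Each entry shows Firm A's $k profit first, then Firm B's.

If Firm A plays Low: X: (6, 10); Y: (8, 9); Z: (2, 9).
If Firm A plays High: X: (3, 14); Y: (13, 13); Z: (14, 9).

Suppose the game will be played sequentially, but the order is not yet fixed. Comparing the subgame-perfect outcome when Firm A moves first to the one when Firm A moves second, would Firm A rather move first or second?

If Firm A leads: Firm B's best replies are Low→X, High→X; Firm A's induced payoffs 6, 3; outcome (Low, X), payoffs (6, 10).
If Firm B leads: Firm A's best replies are X→Low, Y→High, Z→High; Firm B's induced payoffs 10, 13, 9; outcome (High, Y), payoffs (13, 13).
Firm A gets 6 moving first and 13 moving second, so Firm A prefers to move second.

second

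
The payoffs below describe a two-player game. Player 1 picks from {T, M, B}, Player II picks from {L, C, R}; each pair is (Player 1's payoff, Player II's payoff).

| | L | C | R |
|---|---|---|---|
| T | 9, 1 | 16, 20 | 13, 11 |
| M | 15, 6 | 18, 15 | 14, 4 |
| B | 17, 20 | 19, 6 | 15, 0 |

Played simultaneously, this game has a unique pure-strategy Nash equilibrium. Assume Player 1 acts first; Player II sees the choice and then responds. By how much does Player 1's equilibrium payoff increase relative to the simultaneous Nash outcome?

1

Work backward from Player II's decision.
- T → Player II plays C (best of 1, 20, 11); Player 1 gets 16.
- M → Player II plays C (best of 6, 15, 4); Player 1 gets 18.
- B → Player II plays L (best of 20, 6, 0); Player 1 gets 17.
Player 1's induced payoffs are 16, 18, 17, so Player 1 commits to M. Subgame-perfect outcome: (M, C) with payoffs (18, 15).
Under simultaneous play:
Player 1's best replies: L→B; C→B; R→B.
Player II's best replies: T→C; M→C; B→L.
Only (B, L) has each player best-responding; Nash payoffs (17, 20).
Player 1's commitment gain: 18 − 17 = 1.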